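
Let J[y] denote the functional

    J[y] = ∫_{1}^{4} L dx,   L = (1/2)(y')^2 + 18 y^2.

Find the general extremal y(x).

The Lagrangian is L = (1/2)(y')^2 + 18 y^2.
∂L/∂y = 36y.
∂L/∂y' = y'.
The Euler-Lagrange equation d/dx(∂L/∂y') − ∂L/∂y = 0 becomes:
    y'' - 36 y = 0
General solution: y(x) = A e^(6x) + B e^(-6x), where A and B are arbitrary constants fixed by the endpoint conditions.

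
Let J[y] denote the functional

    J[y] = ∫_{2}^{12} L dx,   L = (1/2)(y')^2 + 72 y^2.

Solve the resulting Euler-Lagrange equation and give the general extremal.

The Lagrangian is L = (1/2)(y')^2 + 72 y^2.
∂L/∂y = 144y.
∂L/∂y' = y'.
The Euler-Lagrange equation d/dx(∂L/∂y') − ∂L/∂y = 0 becomes:
    y'' - 144 y = 0
General solution: y(x) = A e^(12x) + B e^(-12x), where A and B are arbitrary constants fixed by the endpoint conditions.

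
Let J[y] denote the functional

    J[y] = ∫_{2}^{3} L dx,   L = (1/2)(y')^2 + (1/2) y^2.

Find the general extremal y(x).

The Lagrangian is L = (1/2)(y')^2 + (1/2) y^2.
∂L/∂y = y.
∂L/∂y' = y'.
The Euler-Lagrange equation d/dx(∂L/∂y') − ∂L/∂y = 0 becomes:
    y'' - y = 0
General solution: y(x) = A e^x + B e^(-x), where A and B are arbitrary constants fixed by the endpoint conditions.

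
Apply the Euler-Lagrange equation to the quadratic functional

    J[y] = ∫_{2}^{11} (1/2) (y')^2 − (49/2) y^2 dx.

The Lagrangian is L = (1/2) (y')^2 − (49/2) y^2.
Compute ∂L/∂y = -49y, ∂L/∂y' = y'.
The Euler-Lagrange equation d/dx(∂L/∂y') − ∂L/∂y = 0 reduces to
    y'' + 49 y = 0.
Its general solution is
    y(x) = A sin(7x) + B cos(7x),
with A, B fixed by the endpoint conditions.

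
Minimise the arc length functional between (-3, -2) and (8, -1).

Arc-length functional: J[y] = ∫ sqrt(1 + (y')^2) dx.
Lagrangian L = sqrt(1 + (y')^2) has no explicit y dependence, so ∂L/∂y = 0 and the Euler-Lagrange equation gives
    d/dx( y' / sqrt(1 + (y')^2) ) = 0  ⇒  y' / sqrt(1 + (y')^2) = const.
Hence y' is constant, so y(x) is affine.
Fitting the endpoints (-3, -2) and (8, -1):
    slope m = ((-1) − (-2)) / (8 − (-3)) = 1/11,
    intercept c = (-2) − m·(-3) = -19/11.
Extremal: y(x) = (1/11) x - 19/11.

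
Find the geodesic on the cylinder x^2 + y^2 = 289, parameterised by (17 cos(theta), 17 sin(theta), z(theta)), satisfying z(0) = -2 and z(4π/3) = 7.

Parameterise the cylinder of radius R = 17 as
    r(θ) = (17 cos θ, 17 sin θ, z(θ)).
The arc-length element is
    ds = sqrt(289 + (dz/dθ)^2) dθ,
so the Lagrangian is L = sqrt(289 + z'^2).
L depends on z' only, not on z or θ, so ∂L/∂z = 0 and
    ∂L/∂z' = z' / sqrt(289 + z'^2).
The Euler-Lagrange equation gives
    d/dθ( z' / sqrt(289 + z'^2) ) = 0,
so z' is constant. Integrating once:
    z(θ) = a θ + b,
a helix on the cylinder (a straight line when the cylinder is unrolled). The constants a, b are determined by the endpoint conditions.
With endpoint conditions z(0) = -2 and z(4π/3) = 7: from z(0) = b we get b = -2, and a·4π/3 + -2 = 7 gives a = 27/(4π), so
    z(θ) = (27/(4π)) θ − 2.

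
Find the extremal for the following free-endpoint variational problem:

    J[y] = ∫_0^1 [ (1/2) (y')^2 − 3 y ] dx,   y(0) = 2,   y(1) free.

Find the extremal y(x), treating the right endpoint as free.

The Lagrangian L = (1/2) (y')^2 − 3 y gives
    ∂L/∂y = −3,   ∂L/∂y' = y'.
Euler-Lagrange: d/dx(y') − (−3) = 0, i.e. y'' + 3 = 0, so
    y(x) = −(3/2) x^2 + C1 x + C2.
Fixed left endpoint y(0) = 2 ⇒ C2 = 2.
The right endpoint x = 1 is free, so the natural (transversality) condition is ∂L/∂y' |_{x=1} = 0, i.e. y'(1) = 0.
Compute y'(x) = −3 x + C1, so y'(1) = −3 + C1 = 0 ⇒ C1 = 3.
Therefore the extremal is
    y(x) = −(3/2) x^2 + 3 x + 2.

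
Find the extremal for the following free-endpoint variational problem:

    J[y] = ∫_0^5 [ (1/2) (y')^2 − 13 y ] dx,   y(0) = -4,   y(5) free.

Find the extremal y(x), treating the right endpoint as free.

The Lagrangian L = (1/2) (y')^2 − 13 y gives
    ∂L/∂y = −13,   ∂L/∂y' = y'.
Euler-Lagrange: d/dx(y') − (−13) = 0, i.e. y'' + 13 = 0, so
    y(x) = −(13/2) x^2 + C1 x + C2.
Fixed left endpoint y(0) = -4 ⇒ C2 = -4.
The right endpoint x = 5 is free, so the natural (transversality) condition is ∂L/∂y' |_{x=5} = 0, i.e. y'(5) = 0.
Compute y'(x) = −13 x + C1, so y'(5) = −65 + C1 = 0 ⇒ C1 = 65.
Therefore the extremal is
    y(x) = −(13/2) x^2 + 65 x − 4.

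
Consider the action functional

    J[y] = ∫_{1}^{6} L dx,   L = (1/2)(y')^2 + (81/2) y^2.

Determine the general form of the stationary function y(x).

The Lagrangian is L = (1/2)(y')^2 + (81/2) y^2.
∂L/∂y = 81y.
∂L/∂y' = y'.
The Euler-Lagrange equation d/dx(∂L/∂y') − ∂L/∂y = 0 becomes:
    y'' - 81 y = 0
General solution: y(x) = A e^(9x) + B e^(-9x), where A and B are arbitrary constants fixed by the endpoint conditions.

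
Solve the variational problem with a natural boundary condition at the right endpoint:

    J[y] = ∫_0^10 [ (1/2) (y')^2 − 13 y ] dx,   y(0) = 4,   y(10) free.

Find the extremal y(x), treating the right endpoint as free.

The Lagrangian L = (1/2) (y')^2 − 13 y gives
    ∂L/∂y = −13,   ∂L/∂y' = y'.
Euler-Lagrange: d/dx(y') − (−13) = 0, i.e. y'' + 13 = 0, so
    y(x) = −(13/2) x^2 + C1 x + C2.
Fixed left endpoint y(0) = 4 ⇒ C2 = 4.
The right endpoint x = 10 is free, so the natural (transversality) condition is ∂L/∂y' |_{x=10} = 0, i.e. y'(10) = 0.
Compute y'(x) = −13 x + C1, so y'(10) = −130 + C1 = 0 ⇒ C1 = 130.
Therefore the extremal is
    y(x) = −(13/2) x^2 + 130 x + 4.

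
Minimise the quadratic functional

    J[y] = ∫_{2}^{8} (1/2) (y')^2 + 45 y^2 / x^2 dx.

The Lagrangian is L = (1/2) (y')^2 + 45 y^2 / x^2.
Compute ∂L/∂y = 90y/x^2, ∂L/∂y' = y'.
The Euler-Lagrange equation d/dx(∂L/∂y') − ∂L/∂y = 0 reduces to
    y'' − 90/x^2 · y = 0  (x > 0).
Its general solution is
    y(x) = A x^10 + B x^(-9),
with A, B fixed by the endpoint conditions.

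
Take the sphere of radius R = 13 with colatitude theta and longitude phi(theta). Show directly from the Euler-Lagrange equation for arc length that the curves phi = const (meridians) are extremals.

On the sphere of radius R = 13 with spherical coordinates (θ, φ), the induced metric is
    ds^2 = 169(dθ^2 + sin^2(θ) dφ^2).
Using θ as the parameter, the arc-length functional becomes
    J[φ] = ∫ 13 sqrt(1 + sin^2(θ) (dφ/dθ)^2) dθ.
So L = 13 sqrt(1 + sin^2(θ) φ'^2). Compute
    ∂L/∂φ = 0  (L has no explicit φ dependence),
    ∂L/∂φ' = 13 sin^2(θ) φ' / sqrt(1 + sin^2(θ) φ'^2).
For the candidate φ(θ) = c (constant), φ' = 0, so ∂L/∂φ' evaluated along the candidate vanishes, and ∂L/∂φ is identically zero. Hence
    d/dθ(∂L/∂φ') − ∂L/∂φ = 0
is satisfied. Therefore meridians φ = const are extremals of arc length — they are geodesics on the sphere.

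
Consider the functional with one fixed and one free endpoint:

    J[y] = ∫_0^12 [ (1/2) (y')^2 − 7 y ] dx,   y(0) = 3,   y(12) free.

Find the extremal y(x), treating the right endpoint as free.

The Lagrangian L = (1/2) (y')^2 − 7 y gives
    ∂L/∂y = −7,   ∂L/∂y' = y'.
Euler-Lagrange: d/dx(y') − (−7) = 0, i.e. y'' + 7 = 0, so
    y(x) = −(7/2) x^2 + C1 x + C2.
Fixed left endpoint y(0) = 3 ⇒ C2 = 3.
The right endpoint x = 12 is free, so the natural (transversality) condition is ∂L/∂y' |_{x=12} = 0, i.e. y'(12) = 0.
Compute y'(x) = −7 x + C1, so y'(12) = −84 + C1 = 0 ⇒ C1 = 84.
Therefore the extremal is
    y(x) = −(7/2) x^2 + 84 x + 3.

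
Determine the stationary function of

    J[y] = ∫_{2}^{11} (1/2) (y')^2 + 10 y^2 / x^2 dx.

The Lagrangian is L = (1/2) (y')^2 + 10 y^2 / x^2.
Compute ∂L/∂y = 20y/x^2, ∂L/∂y' = y'.
The Euler-Lagrange equation d/dx(∂L/∂y') − ∂L/∂y = 0 reduces to
    y'' − 20/x^2 · y = 0  (x > 0).
Its general solution is
    y(x) = A x^5 + B x^(-4),
with A, B fixed by the endpoint conditions.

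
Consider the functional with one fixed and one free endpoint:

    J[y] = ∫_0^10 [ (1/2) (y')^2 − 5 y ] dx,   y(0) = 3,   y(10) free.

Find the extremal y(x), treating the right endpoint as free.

The Lagrangian L = (1/2) (y')^2 − 5 y gives
    ∂L/∂y = −5,   ∂L/∂y' = y'.
Euler-Lagrange: d/dx(y') − (−5) = 0, i.e. y'' + 5 = 0, so
    y(x) = −(5/2) x^2 + C1 x + C2.
Fixed left endpoint y(0) = 3 ⇒ C2 = 3.
The right endpoint x = 10 is free, so the natural (transversality) condition is ∂L/∂y' |_{x=10} = 0, i.e. y'(10) = 0.
Compute y'(x) = −5 x + C1, so y'(10) = −50 + C1 = 0 ⇒ C1 = 50.
Therefore the extremal is
    y(x) = −(5/2) x^2 + 50 x + 3.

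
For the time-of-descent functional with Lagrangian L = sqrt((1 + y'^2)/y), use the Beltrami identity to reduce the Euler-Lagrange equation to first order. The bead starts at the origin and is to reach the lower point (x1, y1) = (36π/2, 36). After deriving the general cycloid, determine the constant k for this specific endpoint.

The Lagrangian L = sqrt((1 + y'^2) / y) has no explicit x dependence, so the Beltrami identity applies:
    L − y' ∂L/∂y' = C.
Compute ∂L/∂y' = y' / sqrt(y (1 + y'^2)).
Substitute:
    sqrt((1 + y'^2)/y) − y'·y' / sqrt(y (1 + y'^2))
    = (1 + y'^2) / sqrt(y (1 + y'^2)) − y'^2 / sqrt(y (1 + y'^2))
    = 1 / sqrt(y (1 + y'^2)) = C.
Squaring and rearranging gives the first integral
    y (1 + y'^2) = 1/C^2 =: k   (constant).
Solving this first-order ODE by the substitution
    y = (k/2)(1 − cos θ)
yields the cycloid parameterisation
    x(θ) = (k/2)(θ − sin θ),   y(θ) = (k/2)(1 − cos θ).
The constant k is fixed by the endpoint condition.
Now fit the given lower endpoint (x1, y1) = (36π/2, 36). At the bottom of the first arch (θ = π), the parametric equations give
    y(π) = (k/2)(1 − cos π) = k,
    x(π) = (k/2)(π − sin π) = kπ/2.
Matching y(π) = 36 gives k = 36, consistent with x(π) = 36π/2. Therefore the specific cycloid is
    x(θ) = (36/2)(θ − sin θ),   y(θ) = (36/2)(1 − cos θ).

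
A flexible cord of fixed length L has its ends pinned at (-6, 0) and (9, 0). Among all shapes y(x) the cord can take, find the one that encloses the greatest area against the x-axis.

Set up the augmented Lagrangian using a multiplier λ for the length constraint:
    F(y, y') = y − λ sqrt(1 + y'^2).
F has no explicit x dependence, so the Beltrami identity yields a first integral
    F − y' ∂F/∂y' = C.
Compute ∂F/∂y' = −λ y' / sqrt(1 + y'^2). Then
    y − λ sqrt(1 + y'^2) + λ y'^2 / sqrt(1 + y'^2) = C
    ⇒  y − λ / sqrt(1 + y'^2) = C.
Solving for y' and integrating gives
    (x − a)^2 + (y − b)^2 = λ^2,
a circular arc of radius λ. The constants a, b are determined by the endpoint conditions y(-6) = y(9) = 0, and λ is fixed implicitly by the length constraint
    ∫_{-6}^{9} sqrt(1 + y'^2) dx = L.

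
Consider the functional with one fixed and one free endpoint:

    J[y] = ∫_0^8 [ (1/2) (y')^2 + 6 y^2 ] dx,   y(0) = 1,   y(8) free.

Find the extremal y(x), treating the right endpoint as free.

The Lagrangian L = (1/2) (y')^2 + 6 y^2 gives
    ∂L/∂y = 12 y,   ∂L/∂y' = y'.
Euler-Lagrange: y'' − 12 y = 0.
With k = sqrt(12), the general solution is
    y(x) = A cosh(sqrt(12) x) + B sinh(sqrt(12) x).
Fixed left endpoint y(0) = 1 ⇒ A = 1.
The right endpoint x = 8 is free, so the natural (transversality) condition is ∂L/∂y' |_{x=8} = 0, i.e. y'(8) = 0.
Compute y'(x) = A k sinh(k x) + B k cosh(k x), so
    y'(8) = A k sinh(k·8) + B k cosh(k·8) = 0
    ⇒ B = −A tanh(k·8) = − tanh(sqrt(12)·8).
Therefore the extremal is
    y(x) = cosh(sqrt(12) x) − tanh(sqrt(12)·8) sinh(sqrt(12) x).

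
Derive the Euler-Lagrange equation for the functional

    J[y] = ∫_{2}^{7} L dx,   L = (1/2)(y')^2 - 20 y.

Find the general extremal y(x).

The Lagrangian is L = (1/2)(y')^2 - 20 y.
∂L/∂y = -20.
∂L/∂y' = y'.
The Euler-Lagrange equation d/dx(∂L/∂y') − ∂L/∂y = 0 becomes:
    y'' + 20 = 0
General solution: y(x) = -10 x^2 + A x + B, where A and B are arbitrary constants fixed by the endpoint conditions.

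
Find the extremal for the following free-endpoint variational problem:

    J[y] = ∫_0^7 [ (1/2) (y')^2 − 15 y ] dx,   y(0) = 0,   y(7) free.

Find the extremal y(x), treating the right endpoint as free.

The Lagrangian L = (1/2) (y')^2 − 15 y gives
    ∂L/∂y = −15,   ∂L/∂y' = y'.
Euler-Lagrange: d/dx(y') − (−15) = 0, i.e. y'' + 15 = 0, so
    y(x) = −(15/2) x^2 + C1 x + C2.
Fixed left endpoint y(0) = 0 ⇒ C2 = 0.
The right endpoint x = 7 is free, so the natural (transversality) condition is ∂L/∂y' |_{x=7} = 0, i.e. y'(7) = 0.
Compute y'(x) = −15 x + C1, so y'(7) = −105 + C1 = 0 ⇒ C1 = 105.
Therefore the extremal is
    y(x) = −(15/2) x^2 + 105 x.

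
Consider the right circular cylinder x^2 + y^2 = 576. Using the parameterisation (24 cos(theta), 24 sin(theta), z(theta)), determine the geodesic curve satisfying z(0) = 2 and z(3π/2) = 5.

Parameterise the cylinder of radius R = 24 as
    r(θ) = (24 cos θ, 24 sin θ, z(θ)).
The arc-length element is
    ds = sqrt(576 + (dz/dθ)^2) dθ,
so the Lagrangian is L = sqrt(576 + z'^2).
L depends on z' only, not on z or θ, so ∂L/∂z = 0 and
    ∂L/∂z' = z' / sqrt(576 + z'^2).
The Euler-Lagrange equation gives
    d/dθ( z' / sqrt(576 + z'^2) ) = 0,
so z' is constant. Integrating once:
    z(θ) = a θ + b,
a helix on the cylinder (a straight line when the cylinder is unrolled). The constants a, b are determined by the endpoint conditions.
With endpoint conditions z(0) = 2 and z(3π/2) = 5: from z(0) = b we get b = 2, and a·3π/2 + 2 = 5 gives a = 2/π, so
    z(θ) = (2/π) θ + 2.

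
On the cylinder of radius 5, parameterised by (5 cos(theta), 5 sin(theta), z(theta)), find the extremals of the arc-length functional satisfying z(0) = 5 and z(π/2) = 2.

Parameterise the cylinder of radius R = 5 as
    r(θ) = (5 cos θ, 5 sin θ, z(θ)).
The arc-length element is
    ds = sqrt(25 + (dz/dθ)^2) dθ,
so the Lagrangian is L = sqrt(25 + z'^2).
L depends on z' only, not on z or θ, so ∂L/∂z = 0 and
    ∂L/∂z' = z' / sqrt(25 + z'^2).
The Euler-Lagrange equation gives
    d/dθ( z' / sqrt(25 + z'^2) ) = 0,
so z' is constant. Integrating once:
    z(θ) = a θ + b,
a helix on the cylinder (a straight line when the cylinder is unrolled). The constants a, b are determined by the endpoint conditions.
With endpoint conditions z(0) = 5 and z(π/2) = 2: from z(0) = b we get b = 5, and a·π/2 + 5 = 2 gives a = -6/π, so
    z(θ) = (-6/π) θ + 5.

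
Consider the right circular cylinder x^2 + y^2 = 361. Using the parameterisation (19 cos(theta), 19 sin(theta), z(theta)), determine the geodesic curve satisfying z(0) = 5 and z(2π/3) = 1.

Parameterise the cylinder of radius R = 19 as
    r(θ) = (19 cos θ, 19 sin θ, z(θ)).
The arc-length element is
    ds = sqrt(361 + (dz/dθ)^2) dθ,
so the Lagrangian is L = sqrt(361 + z'^2).
L depends on z' only, not on z or θ, so ∂L/∂z = 0 and
    ∂L/∂z' = z' / sqrt(361 + z'^2).
The Euler-Lagrange equation gives
    d/dθ( z' / sqrt(361 + z'^2) ) = 0,
so z' is constant. Integrating once:
    z(θ) = a θ + b,
a helix on the cylinder (a straight line when the cylinder is unrolled). The constants a, b are determined by the endpoint conditions.
With endpoint conditions z(0) = 5 and z(2π/3) = 1: from z(0) = b we get b = 5, and a·2π/3 + 5 = 1 gives a = -6/π, so
    z(θ) = (-6/π) θ + 5.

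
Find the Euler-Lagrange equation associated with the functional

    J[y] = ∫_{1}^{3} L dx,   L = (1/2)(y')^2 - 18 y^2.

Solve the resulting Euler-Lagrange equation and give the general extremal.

The Lagrangian is L = (1/2)(y')^2 - 18 y^2.
∂L/∂y = -36y.
∂L/∂y' = y'.
The Euler-Lagrange equation d/dx(∂L/∂y') − ∂L/∂y = 0 becomes:
    y'' + 36 y = 0
General solution: y(x) = A sin(6x) + B cos(6x), where A and B are arbitrary constants fixed by the endpoint conditions.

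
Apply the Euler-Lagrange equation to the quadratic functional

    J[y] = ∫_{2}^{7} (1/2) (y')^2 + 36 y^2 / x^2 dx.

The Lagrangian is L = (1/2) (y')^2 + 36 y^2 / x^2.
Compute ∂L/∂y = 72y/x^2, ∂L/∂y' = y'.
The Euler-Lagrange equation d/dx(∂L/∂y') − ∂L/∂y = 0 reduces to
    y'' − 72/x^2 · y = 0  (x > 0).
Its general solution is
    y(x) = A x^9 + B x^(-8),
with A, B fixed by the endpoint conditions.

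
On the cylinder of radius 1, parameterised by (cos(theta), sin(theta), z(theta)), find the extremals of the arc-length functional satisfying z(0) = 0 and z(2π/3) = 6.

Parameterise the cylinder of radius R = 1 as
    r(θ) = (cos θ, sin θ, z(θ)).
The arc-length element is
    ds = sqrt(1 + (dz/dθ)^2) dθ,
so the Lagrangian is L = sqrt(1 + z'^2).
L depends on z' only, not on z or θ, so ∂L/∂z = 0 and
    ∂L/∂z' = z' / sqrt(1 + z'^2).
The Euler-Lagrange equation gives
    d/dθ( z' / sqrt(1 + z'^2) ) = 0,
so z' is constant. Integrating once:
    z(θ) = a θ + b,
a helix on the cylinder (a straight line when the cylinder is unrolled). The constants a, b are determined by the endpoint conditions.
With endpoint conditions z(0) = 0 and z(2π/3) = 6: from z(0) = b we get b = 0, and a·2π/3 + 0 = 6 gives a = 9/π, so
    z(θ) = (9/π) θ.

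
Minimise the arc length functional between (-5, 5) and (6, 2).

Arc-length functional: J[y] = ∫ sqrt(1 + (y')^2) dx.
Lagrangian L = sqrt(1 + (y')^2) has no explicit y dependence, so ∂L/∂y = 0 and the Euler-Lagrange equation gives
    d/dx( y' / sqrt(1 + (y')^2) ) = 0  ⇒  y' / sqrt(1 + (y')^2) = const.
Hence y' is constant, so y(x) is affine.
Fitting the endpoints (-5, 5) and (6, 2):
    slope m = (2 − 5) / (6 − (-5)) = -3/11,
    intercept c = 5 − m·(-5) = 40/11.
Extremal: y(x) = (-3/11) x + 40/11.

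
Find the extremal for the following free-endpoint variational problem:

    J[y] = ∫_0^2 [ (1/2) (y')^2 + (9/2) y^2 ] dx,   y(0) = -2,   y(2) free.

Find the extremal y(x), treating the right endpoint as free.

The Lagrangian L = (1/2) (y')^2 + (9/2) y^2 gives
    ∂L/∂y = 9 y,   ∂L/∂y' = y'.
Euler-Lagrange: y'' − 9 y = 0.
With k = 3, the general solution is
    y(x) = A cosh(3 x) + B sinh(3 x).
Fixed left endpoint y(0) = -2 ⇒ A = -2.
The right endpoint x = 2 is free, so the natural (transversality) condition is ∂L/∂y' |_{x=2} = 0, i.e. y'(2) = 0.
Compute y'(x) = A k sinh(k x) + B k cosh(k x), so
    y'(2) = A k sinh(k·2) + B k cosh(k·2) = 0
    ⇒ B = −A tanh(k·2) = 2 tanh(3·2).
Therefore the extremal is
    y(x) = −2 cosh(3 x) + 2 tanh(3·2) sinh(3 x).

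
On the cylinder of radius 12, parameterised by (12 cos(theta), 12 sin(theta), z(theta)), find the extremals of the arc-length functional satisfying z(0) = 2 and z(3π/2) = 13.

Parameterise the cylinder of radius R = 12 as
    r(θ) = (12 cos θ, 12 sin θ, z(θ)).
The arc-length element is
    ds = sqrt(144 + (dz/dθ)^2) dθ,
so the Lagrangian is L = sqrt(144 + z'^2).
L depends on z' only, not on z or θ, so ∂L/∂z = 0 and
    ∂L/∂z' = z' / sqrt(144 + z'^2).
The Euler-Lagrange equation gives
    d/dθ( z' / sqrt(144 + z'^2) ) = 0,
so z' is constant. Integrating once:
    z(θ) = a θ + b,
a helix on the cylinder (a straight line when the cylinder is unrolled). The constants a, b are determined by the endpoint conditions.
With endpoint conditions z(0) = 2 and z(3π/2) = 13: from z(0) = b we get b = 2, and a·3π/2 + 2 = 13 gives a = 22/(3π), so
    z(θ) = (22/(3π)) θ + 2.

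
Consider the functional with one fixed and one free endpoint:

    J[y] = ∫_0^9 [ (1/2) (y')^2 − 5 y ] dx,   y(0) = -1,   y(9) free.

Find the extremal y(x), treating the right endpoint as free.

The Lagrangian L = (1/2) (y')^2 − 5 y gives
    ∂L/∂y = −5,   ∂L/∂y' = y'.
Euler-Lagrange: d/dx(y') − (−5) = 0, i.e. y'' + 5 = 0, so
    y(x) = −(5/2) x^2 + C1 x + C2.
Fixed left endpoint y(0) = -1 ⇒ C2 = -1.
The right endpoint x = 9 is free, so the natural (transversality) condition is ∂L/∂y' |_{x=9} = 0, i.e. y'(9) = 0.
Compute y'(x) = −5 x + C1, so y'(9) = −45 + C1 = 0 ⇒ C1 = 45.
Therefore the extremal is
    y(x) = −(5/2) x^2 + 45 x − 1.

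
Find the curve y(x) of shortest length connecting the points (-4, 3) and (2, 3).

Arc-length functional: J[y] = ∫ sqrt(1 + (y')^2) dx.
Lagrangian L = sqrt(1 + (y')^2) has no explicit y dependence, so ∂L/∂y = 0 and the Euler-Lagrange equation gives
    d/dx( y' / sqrt(1 + (y')^2) ) = 0  ⇒  y' / sqrt(1 + (y')^2) = const.
Hence y' is constant, so y(x) is affine.
Fitting the endpoints (-4, 3) and (2, 3):
    slope m = (3 − 3) / (2 − (-4)) = 0,
    intercept c = 3 − m·(-4) = 3.
Extremal: y(x) = 3.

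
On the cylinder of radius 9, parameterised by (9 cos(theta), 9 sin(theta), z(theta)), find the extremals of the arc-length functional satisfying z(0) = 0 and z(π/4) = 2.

Parameterise the cylinder of radius R = 9 as
    r(θ) = (9 cos θ, 9 sin θ, z(θ)).
The arc-length element is
    ds = sqrt(81 + (dz/dθ)^2) dθ,
so the Lagrangian is L = sqrt(81 + z'^2).
L depends on z' only, not on z or θ, so ∂L/∂z = 0 and
    ∂L/∂z' = z' / sqrt(81 + z'^2).
The Euler-Lagrange equation gives
    d/dθ( z' / sqrt(81 + z'^2) ) = 0,
so z' is constant. Integrating once:
    z(θ) = a θ + b,
a helix on the cylinder (a straight line when the cylinder is unrolled). The constants a, b are determined by the endpoint conditions.
With endpoint conditions z(0) = 0 and z(π/4) = 2: from z(0) = b we get b = 0, and a·π/4 + 0 = 2 gives a = 8/π, so
    z(θ) = (8/π) θ.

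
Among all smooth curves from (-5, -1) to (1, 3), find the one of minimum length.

Arc-length functional: J[y] = ∫ sqrt(1 + (y')^2) dx.
Lagrangian L = sqrt(1 + (y')^2) has no explicit y dependence, so ∂L/∂y = 0 and the Euler-Lagrange equation gives
    d/dx( y' / sqrt(1 + (y')^2) ) = 0  ⇒  y' / sqrt(1 + (y')^2) = const.
Hence y' is constant, so y(x) is affine.
Fitting the endpoints (-5, -1) and (1, 3):
    slope m = (3 − (-1)) / (1 − (-5)) = 2/3,
    intercept c = (-1) − m·(-5) = 7/3.
Extremal: y(x) = (2/3) x + 7/3.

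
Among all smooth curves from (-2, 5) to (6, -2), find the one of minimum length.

Arc-length functional: J[y] = ∫ sqrt(1 + (y')^2) dx.
Lagrangian L = sqrt(1 + (y')^2) has no explicit y dependence, so ∂L/∂y = 0 and the Euler-Lagrange equation gives
    d/dx( y' / sqrt(1 + (y')^2) ) = 0  ⇒  y' / sqrt(1 + (y')^2) = const.
Hence y' is constant, so y(x) is affine.
Fitting the endpoints (-2, 5) and (6, -2):
    slope m = ((-2) − 5) / (6 − (-2)) = -7/8,
    intercept c = 5 − m·(-2) = 13/4.
Extremal: y(x) = (-7/8) x + 13/4.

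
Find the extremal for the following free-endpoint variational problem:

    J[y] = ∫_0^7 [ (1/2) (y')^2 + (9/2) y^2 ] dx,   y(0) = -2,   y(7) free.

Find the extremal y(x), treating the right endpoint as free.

The Lagrangian L = (1/2) (y')^2 + (9/2) y^2 gives
    ∂L/∂y = 9 y,   ∂L/∂y' = y'.
Euler-Lagrange: y'' − 9 y = 0.
With k = 3, the general solution is
    y(x) = A cosh(3 x) + B sinh(3 x).
Fixed left endpoint y(0) = -2 ⇒ A = -2.
The right endpoint x = 7 is free, so the natural (transversality) condition is ∂L/∂y' |_{x=7} = 0, i.e. y'(7) = 0.
Compute y'(x) = A k sinh(k x) + B k cosh(k x), so
    y'(7) = A k sinh(k·7) + B k cosh(k·7) = 0
    ⇒ B = −A tanh(k·7) = 2 tanh(3·7).
Therefore the extremal is
    y(x) = −2 cosh(3 x) + 2 tanh(3·7) sinh(3 x).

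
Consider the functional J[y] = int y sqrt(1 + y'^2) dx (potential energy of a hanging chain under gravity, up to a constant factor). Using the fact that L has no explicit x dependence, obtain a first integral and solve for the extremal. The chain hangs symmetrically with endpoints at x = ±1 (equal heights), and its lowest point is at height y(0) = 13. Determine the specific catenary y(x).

The Lagrangian L(y, y') = y sqrt(1 + y'^2) has no explicit x dependence, so the Beltrami identity applies:
    L − y' ∂L/∂y' = C.
Compute ∂L/∂y' = y · y' / sqrt(1 + y'^2). Then
    L − y' ∂L/∂y'
    = y sqrt(1 + y'^2) − y · y'^2 / sqrt(1 + y'^2)
    = y (1 + y'^2 − y'^2) / sqrt(1 + y'^2)
    = y / sqrt(1 + y'^2) = C.
Squaring gives y^2 = C^2 (1 + y'^2), i.e.
    y'^2 = y^2 / C^2 − 1.
Separating variables,
    dy / sqrt(y^2 − C^2) = dx / C,
and integrating gives arccosh(y / C) = (x − a)/C, so
    y(x) = C cosh((x − a)/C),
the catenary. The constants C and a are fixed by the two endpoint conditions (and, for the hanging-chain problem, the length constraint selects C).
Now fit the given data. The endpoints x = ±1 are symmetric at equal height, so the catenary is even about its minimum: a = 0 and y(x) = C cosh(x/C). The lowest point is y(0) = C cosh(0) = C, and we are told y(0) = 13, so C = 13. Therefore
    y(x) = 13 cosh(x/13),
and at the endpoints
    y(±1) = 13 cosh(1/13).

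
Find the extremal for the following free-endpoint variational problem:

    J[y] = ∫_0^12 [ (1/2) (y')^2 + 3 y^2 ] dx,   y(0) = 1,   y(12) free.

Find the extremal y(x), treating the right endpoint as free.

The Lagrangian L = (1/2) (y')^2 + 3 y^2 gives
    ∂L/∂y = 6 y,   ∂L/∂y' = y'.
Euler-Lagrange: y'' − 6 y = 0.
With k = sqrt(6), the general solution is
    y(x) = A cosh(sqrt(6) x) + B sinh(sqrt(6) x).
Fixed left endpoint y(0) = 1 ⇒ A = 1.
The right endpoint x = 12 is free, so the natural (transversality) condition is ∂L/∂y' |_{x=12} = 0, i.e. y'(12) = 0.
Compute y'(x) = A k sinh(k x) + B k cosh(k x), so
    y'(12) = A k sinh(k·12) + B k cosh(k·12) = 0
    ⇒ B = −A tanh(k·12) = − tanh(sqrt(6)·12).
Therefore the extremal is
    y(x) = cosh(sqrt(6) x) − tanh(sqrt(6)·12) sinh(sqrt(6) x).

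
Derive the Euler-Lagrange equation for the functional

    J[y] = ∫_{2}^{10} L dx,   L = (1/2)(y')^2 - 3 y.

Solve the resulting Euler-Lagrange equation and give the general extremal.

The Lagrangian is L = (1/2)(y')^2 - 3 y.
∂L/∂y = -3.
∂L/∂y' = y'.
The Euler-Lagrange equation d/dx(∂L/∂y') − ∂L/∂y = 0 becomes:
    y'' + 3 = 0
General solution: y(x) = -(3/2) x^2 + A x + B, where A and B are arbitrary constants fixed by the endpoint conditions.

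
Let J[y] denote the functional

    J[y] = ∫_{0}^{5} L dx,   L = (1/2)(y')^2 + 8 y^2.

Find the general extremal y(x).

The Lagrangian is L = (1/2)(y')^2 + 8 y^2.
∂L/∂y = 16y.
∂L/∂y' = y'.
The Euler-Lagrange equation d/dx(∂L/∂y') − ∂L/∂y = 0 becomes:
    y'' - 16 y = 0
General solution: y(x) = A e^(4x) + B e^(-4x), where A and B are arbitrary constants fixed by the endpoint conditions.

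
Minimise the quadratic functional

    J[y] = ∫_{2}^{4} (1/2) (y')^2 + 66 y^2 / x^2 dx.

The Lagrangian is L = (1/2) (y')^2 + 66 y^2 / x^2.
Compute ∂L/∂y = 132y/x^2, ∂L/∂y' = y'.
The Euler-Lagrange equation d/dx(∂L/∂y') − ∂L/∂y = 0 reduces to
    y'' − 132/x^2 · y = 0  (x > 0).
Its general solution is
    y(x) = A x^12 + B x^(-11),
with A, B fixed by the endpoint conditions.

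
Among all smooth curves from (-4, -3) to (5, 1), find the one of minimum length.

Arc-length functional: J[y] = ∫ sqrt(1 + (y')^2) dx.
Lagrangian L = sqrt(1 + (y')^2) has no explicit y dependence, so ∂L/∂y = 0 and the Euler-Lagrange equation gives
    d/dx( y' / sqrt(1 + (y')^2) ) = 0  ⇒  y' / sqrt(1 + (y')^2) = const.
Hence y' is constant, so y(x) is affine.
Fitting the endpoints (-4, -3) and (5, 1):
    slope m = (1 − (-3)) / (5 − (-4)) = 4/9,
    intercept c = (-3) − m·(-4) = -11/9.
Extremal: y(x) = (4/9) x - 11/9.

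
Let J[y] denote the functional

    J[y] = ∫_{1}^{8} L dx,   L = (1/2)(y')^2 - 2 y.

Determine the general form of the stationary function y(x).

The Lagrangian is L = (1/2)(y')^2 - 2 y.
∂L/∂y = -2.
∂L/∂y' = y'.
The Euler-Lagrange equation d/dx(∂L/∂y') − ∂L/∂y = 0 becomes:
    y'' + 2 = 0
General solution: y(x) = -x^2 + A x + B, where A and B are arbitrary constants fixed by the endpoint conditions.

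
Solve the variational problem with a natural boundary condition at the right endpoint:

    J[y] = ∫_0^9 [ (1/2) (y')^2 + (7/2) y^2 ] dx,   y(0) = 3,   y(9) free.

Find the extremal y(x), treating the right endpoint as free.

The Lagrangian L = (1/2) (y')^2 + (7/2) y^2 gives
    ∂L/∂y = 7 y,   ∂L/∂y' = y'.
Euler-Lagrange: y'' − 7 y = 0.
With k = sqrt(7), the general solution is
    y(x) = A cosh(sqrt(7) x) + B sinh(sqrt(7) x).
Fixed left endpoint y(0) = 3 ⇒ A = 3.
The right endpoint x = 9 is free, so the natural (transversality) condition is ∂L/∂y' |_{x=9} = 0, i.e. y'(9) = 0.
Compute y'(x) = A k sinh(k x) + B k cosh(k x), so
    y'(9) = A k sinh(k·9) + B k cosh(k·9) = 0
    ⇒ B = −A tanh(k·9) = − 3 tanh(sqrt(7)·9).
Therefore the extremal is
    y(x) = 3 cosh(sqrt(7) x) − 3 tanh(sqrt(7)·9) sinh(sqrt(7) x).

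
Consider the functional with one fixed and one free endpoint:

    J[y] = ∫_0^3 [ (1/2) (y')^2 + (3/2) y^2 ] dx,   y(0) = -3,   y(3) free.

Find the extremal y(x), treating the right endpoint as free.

The Lagrangian L = (1/2) (y')^2 + (3/2) y^2 gives
    ∂L/∂y = 3 y,   ∂L/∂y' = y'.
Euler-Lagrange: y'' − 3 y = 0.
With k = sqrt(3), the general solution is
    y(x) = A cosh(sqrt(3) x) + B sinh(sqrt(3) x).
Fixed left endpoint y(0) = -3 ⇒ A = -3.
The right endpoint x = 3 is free, so the natural (transversality) condition is ∂L/∂y' |_{x=3} = 0, i.e. y'(3) = 0.
Compute y'(x) = A k sinh(k x) + B k cosh(k x), so
    y'(3) = A k sinh(k·3) + B k cosh(k·3) = 0
    ⇒ B = −A tanh(k·3) = 3 tanh(sqrt(3)·3).
Therefore the extremal is
    y(x) = −3 cosh(sqrt(3) x) + 3 tanh(sqrt(3)·3) sinh(sqrt(3) x).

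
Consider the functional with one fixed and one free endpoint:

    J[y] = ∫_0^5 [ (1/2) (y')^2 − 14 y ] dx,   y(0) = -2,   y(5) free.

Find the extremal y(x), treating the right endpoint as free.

The Lagrangian L = (1/2) (y')^2 − 14 y gives
    ∂L/∂y = −14,   ∂L/∂y' = y'.
Euler-Lagrange: d/dx(y') − (−14) = 0, i.e. y'' + 14 = 0, so
    y(x) = −(14/2) x^2 + C1 x + C2.
Fixed left endpoint y(0) = -2 ⇒ C2 = -2.
The right endpoint x = 5 is free, so the natural (transversality) condition is ∂L/∂y' |_{x=5} = 0, i.e. y'(5) = 0.
Compute y'(x) = −14 x + C1, so y'(5) = −70 + C1 = 0 ⇒ C1 = 70.
Therefore the extremal is
    y(x) = −7 x^2 + 70 x − 2.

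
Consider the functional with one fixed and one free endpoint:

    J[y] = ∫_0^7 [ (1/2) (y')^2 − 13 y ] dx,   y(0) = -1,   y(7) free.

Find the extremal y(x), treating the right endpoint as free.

The Lagrangian L = (1/2) (y')^2 − 13 y gives
    ∂L/∂y = −13,   ∂L/∂y' = y'.
Euler-Lagrange: d/dx(y') − (−13) = 0, i.e. y'' + 13 = 0, so
    y(x) = −(13/2) x^2 + C1 x + C2.
Fixed left endpoint y(0) = -1 ⇒ C2 = -1.
The right endpoint x = 7 is free, so the natural (transversality) condition is ∂L/∂y' |_{x=7} = 0, i.e. y'(7) = 0.
Compute y'(x) = −13 x + C1, so y'(7) = −91 + C1 = 0 ⇒ C1 = 91.
Therefore the extremal is
    y(x) = −(13/2) x^2 + 91 x − 1.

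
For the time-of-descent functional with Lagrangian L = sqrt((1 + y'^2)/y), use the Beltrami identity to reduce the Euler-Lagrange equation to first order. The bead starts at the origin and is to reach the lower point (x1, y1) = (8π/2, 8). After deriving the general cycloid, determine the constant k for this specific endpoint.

The Lagrangian L = sqrt((1 + y'^2) / y) has no explicit x dependence, so the Beltrami identity applies:
    L − y' ∂L/∂y' = C.
Compute ∂L/∂y' = y' / sqrt(y (1 + y'^2)).
Substitute:
    sqrt((1 + y'^2)/y) − y'·y' / sqrt(y (1 + y'^2))
    = (1 + y'^2) / sqrt(y (1 + y'^2)) − y'^2 / sqrt(y (1 + y'^2))
    = 1 / sqrt(y (1 + y'^2)) = C.
Squaring and rearranging gives the first integral
    y (1 + y'^2) = 1/C^2 =: k   (constant).
Solving this first-order ODE by the substitution
    y = (k/2)(1 − cos θ)
yields the cycloid parameterisation
    x(θ) = (k/2)(θ − sin θ),   y(θ) = (k/2)(1 − cos θ).
The constant k is fixed by the endpoint condition.
Now fit the given lower endpoint (x1, y1) = (8π/2, 8). At the bottom of the first arch (θ = π), the parametric equations give
    y(π) = (k/2)(1 − cos π) = k,
    x(π) = (k/2)(π − sin π) = kπ/2.
Matching y(π) = 8 gives k = 8, consistent with x(π) = 8π/2. Therefore the specific cycloid is
    x(θ) = (8/2)(θ − sin θ),   y(θ) = (8/2)(1 − cos θ).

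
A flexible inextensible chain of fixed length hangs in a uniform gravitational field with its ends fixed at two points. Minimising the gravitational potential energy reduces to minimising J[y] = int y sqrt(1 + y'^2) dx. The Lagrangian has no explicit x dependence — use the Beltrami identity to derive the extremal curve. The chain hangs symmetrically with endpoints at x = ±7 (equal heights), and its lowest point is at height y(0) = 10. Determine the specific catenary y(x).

The Lagrangian L(y, y') = y sqrt(1 + y'^2) has no explicit x dependence, so the Beltrami identity applies:
    L − y' ∂L/∂y' = C.
Compute ∂L/∂y' = y · y' / sqrt(1 + y'^2). Then
    L − y' ∂L/∂y'
    = y sqrt(1 + y'^2) − y · y'^2 / sqrt(1 + y'^2)
    = y (1 + y'^2 − y'^2) / sqrt(1 + y'^2)
    = y / sqrt(1 + y'^2) = C.
Squaring gives y^2 = C^2 (1 + y'^2), i.e.
    y'^2 = y^2 / C^2 − 1.
Separating variables,
    dy / sqrt(y^2 − C^2) = dx / C,
and integrating gives arccosh(y / C) = (x − a)/C, so
    y(x) = C cosh((x − a)/C),
the catenary. The constants C and a are fixed by the two endpoint conditions (and, for the hanging-chain problem, the length constraint selects C).
Now fit the given data. The endpoints x = ±7 are symmetric at equal height, so the catenary is even about its minimum: a = 0 and y(x) = C cosh(x/C). The lowest point is y(0) = C cosh(0) = C, and we are told y(0) = 10, so C = 10. Therefore
    y(x) = 10 cosh(x/10),
and at the endpoints
    y(±7) = 10 cosh(7/10).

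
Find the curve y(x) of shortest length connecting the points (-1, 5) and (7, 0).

Arc-length functional: J[y] = ∫ sqrt(1 + (y')^2) dx.
Lagrangian L = sqrt(1 + (y')^2) has no explicit y dependence, so ∂L/∂y = 0 and the Euler-Lagrange equation gives
    d/dx( y' / sqrt(1 + (y')^2) ) = 0  ⇒  y' / sqrt(1 + (y')^2) = const.
Hence y' is constant, so y(x) is affine.
Fitting the endpoints (-1, 5) and (7, 0):
    slope m = (0 − 5) / (7 − (-1)) = -5/8,
    intercept c = 5 − m·(-1) = 35/8.
Extremal: y(x) = (-5/8) x + 35/8.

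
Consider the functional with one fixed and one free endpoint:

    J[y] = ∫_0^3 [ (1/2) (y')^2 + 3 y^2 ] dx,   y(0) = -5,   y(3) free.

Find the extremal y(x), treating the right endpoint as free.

The Lagrangian L = (1/2) (y')^2 + 3 y^2 gives
    ∂L/∂y = 6 y,   ∂L/∂y' = y'.
Euler-Lagrange: y'' − 6 y = 0.
With k = sqrt(6), the general solution is
    y(x) = A cosh(sqrt(6) x) + B sinh(sqrt(6) x).
Fixed left endpoint y(0) = -5 ⇒ A = -5.
The right endpoint x = 3 is free, so the natural (transversality) condition is ∂L/∂y' |_{x=3} = 0, i.e. y'(3) = 0.
Compute y'(x) = A k sinh(k x) + B k cosh(k x), so
    y'(3) = A k sinh(k·3) + B k cosh(k·3) = 0
    ⇒ B = −A tanh(k·3) = 5 tanh(sqrt(6)·3).
Therefore the extremal is
    y(x) = −5 cosh(sqrt(6) x) + 5 tanh(sqrt(6)·3) sinh(sqrt(6) x).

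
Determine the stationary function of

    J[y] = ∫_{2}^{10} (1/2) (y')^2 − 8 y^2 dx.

The Lagrangian is L = (1/2) (y')^2 − 8 y^2.
Compute ∂L/∂y = -16y, ∂L/∂y' = y'.
The Euler-Lagrange equation d/dx(∂L/∂y') − ∂L/∂y = 0 reduces to
    y'' + 16 y = 0.
Its general solution is
    y(x) = A sin(4x) + B cos(4x),
with A, B fixed by the endpoint conditions.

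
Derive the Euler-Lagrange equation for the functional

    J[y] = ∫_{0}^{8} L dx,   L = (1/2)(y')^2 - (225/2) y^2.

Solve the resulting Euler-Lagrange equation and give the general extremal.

The Lagrangian is L = (1/2)(y')^2 - (225/2) y^2.
∂L/∂y = -225y.
∂L/∂y' = y'.
The Euler-Lagrange equation d/dx(∂L/∂y') − ∂L/∂y = 0 becomes:
    y'' + 225 y = 0
General solution: y(x) = A sin(15x) + B cos(15x), where A and B are arbitrary constants fixed by the endpoint conditions.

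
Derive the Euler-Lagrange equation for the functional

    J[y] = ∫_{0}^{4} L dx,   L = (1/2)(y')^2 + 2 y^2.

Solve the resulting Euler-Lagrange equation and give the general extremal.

The Lagrangian is L = (1/2)(y')^2 + 2 y^2.
∂L/∂y = 4y.
∂L/∂y' = y'.
The Euler-Lagrange equation d/dx(∂L/∂y') − ∂L/∂y = 0 becomes:
    y'' - 4 y = 0
General solution: y(x) = A e^(2x) + B e^(-2x), where A and B are arbitrary constants fixed by the endpoint conditions.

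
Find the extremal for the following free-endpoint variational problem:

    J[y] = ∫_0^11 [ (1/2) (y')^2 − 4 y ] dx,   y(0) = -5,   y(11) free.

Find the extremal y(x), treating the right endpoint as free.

The Lagrangian L = (1/2) (y')^2 − 4 y gives
    ∂L/∂y = −4,   ∂L/∂y' = y'.
Euler-Lagrange: d/dx(y') − (−4) = 0, i.e. y'' + 4 = 0, so
    y(x) = −(4/2) x^2 + C1 x + C2.
Fixed left endpoint y(0) = -5 ⇒ C2 = -5.
The right endpoint x = 11 is free, so the natural (transversality) condition is ∂L/∂y' |_{x=11} = 0, i.e. y'(11) = 0.
Compute y'(x) = −4 x + C1, so y'(11) = −44 + C1 = 0 ⇒ C1 = 44.
Therefore the extremal is
    y(x) = −2 x^2 + 44 x − 5.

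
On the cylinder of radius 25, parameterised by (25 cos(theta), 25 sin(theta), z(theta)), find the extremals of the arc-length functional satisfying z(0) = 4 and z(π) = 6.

Parameterise the cylinder of radius R = 25 as
    r(θ) = (25 cos θ, 25 sin θ, z(θ)).
The arc-length element is
    ds = sqrt(625 + (dz/dθ)^2) dθ,
so the Lagrangian is L = sqrt(625 + z'^2).
L depends on z' only, not on z or θ, so ∂L/∂z = 0 and
    ∂L/∂z' = z' / sqrt(625 + z'^2).
The Euler-Lagrange equation gives
    d/dθ( z' / sqrt(625 + z'^2) ) = 0,
so z' is constant. Integrating once:
    z(θ) = a θ + b,
a helix on the cylinder (a straight line when the cylinder is unrolled). The constants a, b are determined by the endpoint conditions.
With endpoint conditions z(0) = 4 and z(π) = 6: from z(0) = b we get b = 4, and a·π + 4 = 6 gives a = 2/π, so
    z(θ) = (2/π) θ + 4.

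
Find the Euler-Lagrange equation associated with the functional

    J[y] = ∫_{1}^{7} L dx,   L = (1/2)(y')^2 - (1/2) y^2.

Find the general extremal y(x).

The Lagrangian is L = (1/2)(y')^2 - (1/2) y^2.
∂L/∂y = -y.
∂L/∂y' = y'.
The Euler-Lagrange equation d/dx(∂L/∂y') − ∂L/∂y = 0 becomes:
    y'' + y = 0
General solution: y(x) = A sin(x) + B cos(x), where A and B are arbitrary constants fixed by the endpoint conditions.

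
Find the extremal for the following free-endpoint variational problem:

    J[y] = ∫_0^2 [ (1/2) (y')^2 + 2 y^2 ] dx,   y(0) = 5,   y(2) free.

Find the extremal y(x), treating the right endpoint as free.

The Lagrangian L = (1/2) (y')^2 + 2 y^2 gives
    ∂L/∂y = 4 y,   ∂L/∂y' = y'.
Euler-Lagrange: y'' − 4 y = 0.
With k = 2, the general solution is
    y(x) = A cosh(2 x) + B sinh(2 x).
Fixed left endpoint y(0) = 5 ⇒ A = 5.
The right endpoint x = 2 is free, so the natural (transversality) condition is ∂L/∂y' |_{x=2} = 0, i.e. y'(2) = 0.
Compute y'(x) = A k sinh(k x) + B k cosh(k x), so
    y'(2) = A k sinh(k·2) + B k cosh(k·2) = 0
    ⇒ B = −A tanh(k·2) = − 5 tanh(2·2).
Therefore the extremal is
    y(x) = 5 cosh(2 x) − 5 tanh(2·2) sinh(2 x).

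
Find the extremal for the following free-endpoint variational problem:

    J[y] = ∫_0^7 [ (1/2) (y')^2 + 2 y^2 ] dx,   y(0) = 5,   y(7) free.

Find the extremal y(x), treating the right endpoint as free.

The Lagrangian L = (1/2) (y')^2 + 2 y^2 gives
    ∂L/∂y = 4 y,   ∂L/∂y' = y'.
Euler-Lagrange: y'' − 4 y = 0.
With k = 2, the general solution is
    y(x) = A cosh(2 x) + B sinh(2 x).
Fixed left endpoint y(0) = 5 ⇒ A = 5.
The right endpoint x = 7 is free, so the natural (transversality) condition is ∂L/∂y' |_{x=7} = 0, i.e. y'(7) = 0.
Compute y'(x) = A k sinh(k x) + B k cosh(k x), so
    y'(7) = A k sinh(k·7) + B k cosh(k·7) = 0
    ⇒ B = −A tanh(k·7) = − 5 tanh(2·7).
Therefore the extremal is
    y(x) = 5 cosh(2 x) − 5 tanh(2·7) sinh(2 x).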